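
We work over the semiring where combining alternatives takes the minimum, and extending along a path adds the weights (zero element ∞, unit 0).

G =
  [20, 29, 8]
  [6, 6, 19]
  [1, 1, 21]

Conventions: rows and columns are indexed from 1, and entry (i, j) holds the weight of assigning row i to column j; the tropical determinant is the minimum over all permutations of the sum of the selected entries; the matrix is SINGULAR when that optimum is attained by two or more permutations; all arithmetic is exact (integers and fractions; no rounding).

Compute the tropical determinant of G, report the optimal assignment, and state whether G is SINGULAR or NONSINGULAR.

σ = (1, 2, 3): 20 + 6 + 21 = 47
σ = (1, 3, 2): 20 + 19 + 1 = 40
σ = (2, 1, 3): 29 + 6 + 21 = 56
σ = (2, 3, 1): 29 + 19 + 1 = 49
σ = (3, 1, 2): 8 + 6 + 1 = 15
σ = (3, 2, 1): 8 + 6 + 1 = 15
Optimal value attained by: σ = (3, 1, 2).
Answer: det⊕(G) = 15; verdict: SINGULAR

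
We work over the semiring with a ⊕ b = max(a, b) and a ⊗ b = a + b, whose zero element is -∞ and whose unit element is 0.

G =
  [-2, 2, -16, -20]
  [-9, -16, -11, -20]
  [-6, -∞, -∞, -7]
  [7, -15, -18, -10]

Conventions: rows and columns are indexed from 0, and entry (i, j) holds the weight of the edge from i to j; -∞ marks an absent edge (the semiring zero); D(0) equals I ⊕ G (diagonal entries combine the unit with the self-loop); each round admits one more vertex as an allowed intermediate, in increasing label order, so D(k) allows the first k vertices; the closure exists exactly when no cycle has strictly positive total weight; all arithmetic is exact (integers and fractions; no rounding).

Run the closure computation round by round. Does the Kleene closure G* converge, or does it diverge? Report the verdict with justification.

D(0):
  [0, 2, -16, -20]
  [-9, 0, -11, -20]
  [-6, -∞, 0, -7]
  [7, -15, -18, 0]
D(1):
  [0, 2, -16, -20]
  [-9, 0, -11, -20]
  [-6, -4, 0, -7]
  [7, 9, -9, 0]
D(2):
  [0, 2, -9, -18]
  [-9, 0, -11, -20]
  [-6, -4, 0, -7]
  [7, 9, -2, 0]
D(3):
  [0, 2, -9, -16]
  [-9, 0, -11, -18]
  [-6, -4, 0, -7]
  [7, 9, -2, 0]
D(4):
  [0, 2, -9, -16]
  [-9, 0, -11, -18]
  [0, 2, 0, -7]
  [7, 9, -2, 0]
Key observation: every diagonal entry stays at the unit through all rounds, so no improving cycle exists.
Answer: CONVERGES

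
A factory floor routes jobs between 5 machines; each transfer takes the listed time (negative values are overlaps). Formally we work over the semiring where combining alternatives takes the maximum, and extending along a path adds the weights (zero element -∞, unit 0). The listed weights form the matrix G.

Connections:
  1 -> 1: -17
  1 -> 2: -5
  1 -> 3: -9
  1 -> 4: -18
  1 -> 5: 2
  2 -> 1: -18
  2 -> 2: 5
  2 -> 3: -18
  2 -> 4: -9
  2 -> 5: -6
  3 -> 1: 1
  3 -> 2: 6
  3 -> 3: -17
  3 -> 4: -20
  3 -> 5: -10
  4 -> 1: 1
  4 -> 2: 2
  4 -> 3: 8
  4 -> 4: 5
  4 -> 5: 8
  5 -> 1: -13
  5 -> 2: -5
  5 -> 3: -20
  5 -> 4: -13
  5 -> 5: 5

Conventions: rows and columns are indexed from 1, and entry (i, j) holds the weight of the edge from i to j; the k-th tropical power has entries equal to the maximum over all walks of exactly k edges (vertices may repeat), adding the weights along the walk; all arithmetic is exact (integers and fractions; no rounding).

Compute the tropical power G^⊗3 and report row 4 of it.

G^⊗2:
  [-8, 0, -10, -11, 7]
  [-8, 10, -1, -4, -1]
  [-12, 11, -8, -3, 3]
  [9, 14, 13, 10, 13]
  [-8, 0, -5, -8, 10]
G^⊗3:
  [-6, 5, -3, -6, 12]
  [0, 15, 4, 1, 4]
  [-2, 16, 5, 2, 8]
  [14, 19, 18, 15, 18]
  [-3, 5, 0, -3, 15]
Answer: row 4 of G^⊗3 = [14, 19, 18, 15, 18]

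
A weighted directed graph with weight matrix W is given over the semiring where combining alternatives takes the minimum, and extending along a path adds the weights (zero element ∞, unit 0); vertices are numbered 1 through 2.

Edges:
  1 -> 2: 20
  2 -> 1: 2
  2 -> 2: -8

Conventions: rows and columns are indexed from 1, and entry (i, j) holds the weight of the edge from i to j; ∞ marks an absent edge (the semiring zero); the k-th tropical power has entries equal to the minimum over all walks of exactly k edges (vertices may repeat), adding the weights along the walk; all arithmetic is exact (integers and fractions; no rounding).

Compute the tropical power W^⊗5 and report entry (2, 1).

W^⊗2:
  [22, 12]
  [-6, -16]
W^⊗3:
  [14, 4]
  [-14, -24]
W^⊗4:
  [6, -4]
  [-22, -32]
W^⊗5:
  [-2, -12]
  [-30, -40]
Key observation: the optimum is the walk 2->2->2->2->2->1, with weight (-8) + (-8) + (-8) + (-8) + 2 = -30.
Optimal value attained by: walk 2->2->2->2->2->1.
Answer: (W^⊗5)[2][1] = -30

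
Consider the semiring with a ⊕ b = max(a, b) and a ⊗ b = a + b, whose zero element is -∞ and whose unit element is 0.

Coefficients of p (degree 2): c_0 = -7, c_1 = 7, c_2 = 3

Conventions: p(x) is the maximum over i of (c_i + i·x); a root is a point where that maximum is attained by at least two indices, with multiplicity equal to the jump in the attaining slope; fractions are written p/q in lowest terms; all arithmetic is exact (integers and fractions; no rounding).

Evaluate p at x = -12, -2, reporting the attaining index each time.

p(-12) = max(-7+0·(-12)=-7, 7+1·(-12)=-5, 3+2·(-12)=-21) = -5 (attained by i=1)
p(-2) = max(-7+0·(-2)=-7, 7+1·(-2)=5, 3+2·(-2)=-1) = 5 (attained by i=1)
Answer: p(-12) = -5; p(-2) = 5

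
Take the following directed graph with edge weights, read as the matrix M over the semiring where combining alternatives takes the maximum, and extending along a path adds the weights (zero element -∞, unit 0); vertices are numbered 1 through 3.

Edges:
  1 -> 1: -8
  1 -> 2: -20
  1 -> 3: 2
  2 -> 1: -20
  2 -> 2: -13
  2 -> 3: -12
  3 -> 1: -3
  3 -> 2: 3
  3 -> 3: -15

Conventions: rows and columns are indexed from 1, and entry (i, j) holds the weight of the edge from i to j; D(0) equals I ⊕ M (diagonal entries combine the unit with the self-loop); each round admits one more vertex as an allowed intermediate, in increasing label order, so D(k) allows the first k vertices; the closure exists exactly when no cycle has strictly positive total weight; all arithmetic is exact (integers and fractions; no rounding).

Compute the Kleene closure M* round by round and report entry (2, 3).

D(0):
  [0, -20, 2]
  [-20, 0, -12]
  [-3, 3, 0]
D(1):
  [0, -20, 2]
  [-20, 0, -12]
  [-3, 3, 0]
D(2):
  [0, -20, 2]
  [-20, 0, -12]
  [-3, 3, 0]
D(3):
  [0, 5, 2]
  [-15, 0, -12]
  [-3, 3, 0]
Answer: M*[2][3] = -12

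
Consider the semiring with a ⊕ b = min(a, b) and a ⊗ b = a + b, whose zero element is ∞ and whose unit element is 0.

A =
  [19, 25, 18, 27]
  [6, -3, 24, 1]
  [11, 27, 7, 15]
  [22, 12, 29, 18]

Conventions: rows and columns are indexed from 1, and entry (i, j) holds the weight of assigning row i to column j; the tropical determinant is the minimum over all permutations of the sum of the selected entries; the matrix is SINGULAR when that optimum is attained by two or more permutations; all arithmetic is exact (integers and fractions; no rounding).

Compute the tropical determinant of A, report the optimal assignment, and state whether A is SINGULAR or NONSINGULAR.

σ = (1, 2, 3, 4): 19 + (-3) + 7 + 18 = 41
σ = (1, 2, 4, 3): 19 + (-3) + 15 + 29 = 60
σ = (1, 3, 2, 4): 19 + 24 + 27 + 18 = 88
σ = (1, 3, 4, 2): 19 + 24 + 15 + 12 = 70
σ = (1, 4, 2, 3): 19 + 1 + 27 + 29 = 76
σ = (1, 4, 3, 2): 19 + 1 + 7 + 12 = 39
σ = (2, 1, 3, 4): 25 + 6 + 7 + 18 = 56
σ = (2, 1, 4, 3): 25 + 6 + 15 + 29 = 75
σ = (2, 3, 1, 4): 25 + 24 + 11 + 18 = 78
σ = (2, 3, 4, 1): 25 + 24 + 15 + 22 = 86
σ = (2, 4, 1, 3): 25 + 1 + 11 + 29 = 66
σ = (2, 4, 3, 1): 25 + 1 + 7 + 22 = 55
σ = (3, 1, 2, 4): 18 + 6 + 27 + 18 = 69
σ = (3, 1, 4, 2): 18 + 6 + 15 + 12 = 51
σ = (3, 2, 1, 4): 18 + (-3) + 11 + 18 = 44
σ = (3, 2, 4, 1): 18 + (-3) + 15 + 22 = 52
σ = (3, 4, 1, 2): 18 + 1 + 11 + 12 = 42
σ = (3, 4, 2, 1): 18 + 1 + 27 + 22 = 68
σ = (4, 1, 2, 3): 27 + 6 + 27 + 29 = 89
σ = (4, 1, 3, 2): 27 + 6 + 7 + 12 = 52
σ = (4, 2, 1, 3): 27 + (-3) + 11 + 29 = 64
σ = (4, 2, 3, 1): 27 + (-3) + 7 + 22 = 53
σ = (4, 3, 1, 2): 27 + 24 + 11 + 12 = 74
σ = (4, 3, 2, 1): 27 + 24 + 27 + 22 = 100
Optimal value attained by: σ = (1, 4, 3, 2).
Answer: det⊕(A) = 39; verdict: NONSINGULAR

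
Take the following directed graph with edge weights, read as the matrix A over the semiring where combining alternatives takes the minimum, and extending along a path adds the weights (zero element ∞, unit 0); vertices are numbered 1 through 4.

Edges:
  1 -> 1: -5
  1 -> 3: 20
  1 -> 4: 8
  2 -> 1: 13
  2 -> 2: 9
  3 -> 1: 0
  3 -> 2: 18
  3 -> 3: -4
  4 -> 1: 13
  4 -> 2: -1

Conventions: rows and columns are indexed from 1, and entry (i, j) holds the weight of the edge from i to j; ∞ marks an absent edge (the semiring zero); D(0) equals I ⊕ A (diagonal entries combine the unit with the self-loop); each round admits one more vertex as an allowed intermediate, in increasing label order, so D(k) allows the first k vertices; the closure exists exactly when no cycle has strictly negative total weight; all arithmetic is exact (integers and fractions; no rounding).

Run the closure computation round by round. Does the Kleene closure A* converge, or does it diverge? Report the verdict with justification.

Detection: at round 0, diagonal entry (1, 1) turns strictly negative.
Key observation: the cycle 1->1 has total weight (-5), which is strictly negative.
Answer: DIVERGES — negative cycle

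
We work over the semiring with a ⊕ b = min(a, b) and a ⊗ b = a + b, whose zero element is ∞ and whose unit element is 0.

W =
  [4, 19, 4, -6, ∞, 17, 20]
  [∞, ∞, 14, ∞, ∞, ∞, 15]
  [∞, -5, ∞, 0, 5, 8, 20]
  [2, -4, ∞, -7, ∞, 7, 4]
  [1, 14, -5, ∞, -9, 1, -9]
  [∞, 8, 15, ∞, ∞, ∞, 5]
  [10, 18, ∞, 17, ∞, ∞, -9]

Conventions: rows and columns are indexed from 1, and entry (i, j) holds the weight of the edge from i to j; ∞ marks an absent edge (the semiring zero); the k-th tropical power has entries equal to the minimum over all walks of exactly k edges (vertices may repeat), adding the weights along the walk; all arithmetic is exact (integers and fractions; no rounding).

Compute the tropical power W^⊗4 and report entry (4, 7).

W^⊗2:
  [-4, -10, 8, -13, 9, 1, -2]
  [25, 9, ∞, 14, 19, 22, 6]
  [2, -4, 0, -7, -4, 6, -4]
  [-5, -11, 6, -14, ∞, 0, -5]
  [-8, -10, -14, -5, -18, -8, -18]
  [15, 10, 22, 15, 20, 23, -4]
  [1, 9, 14, 4, ∞, 24, -18]
W^⊗3:
  [-11, -17, 0, -20, 0, -6, -11]
  [16, 10, 14, 7, 10, 20, -3]
  [-5, -11, -9, -14, -13, -3, -13]
  [-12, -18, -1, -21, 11, -7, -14]
  [-17, -19, -23, -14, -27, -17, -27]
  [6, 11, 15, 8, 11, 21, -13]
  [-8, 0, 5, -5, 19, 11, -27]
W^⊗4:
  [-18, -24, -7, -27, -9, -13, -20]
  [7, 3, 5, 0, 1, 11, -12]
  [-12, -18, -18, -21, -22, -12, -22]
  [-19, -25, -8, -28, 2, -14, -23]
  [-26, -28, -32, -23, -36, -26, -36]
  [-3, 4, 6, 0, 2, 12, -22]
  [-17, -9, -4, -14, 10, 2, -36]
Key observation: the optimum is the walk 4->7->7->7->7, with weight 4 + (-9) + (-9) + (-9) = -23.
Optimal value attained by: walk 4->7->7->7->7.
Answer: (W^⊗4)[4][7] = -23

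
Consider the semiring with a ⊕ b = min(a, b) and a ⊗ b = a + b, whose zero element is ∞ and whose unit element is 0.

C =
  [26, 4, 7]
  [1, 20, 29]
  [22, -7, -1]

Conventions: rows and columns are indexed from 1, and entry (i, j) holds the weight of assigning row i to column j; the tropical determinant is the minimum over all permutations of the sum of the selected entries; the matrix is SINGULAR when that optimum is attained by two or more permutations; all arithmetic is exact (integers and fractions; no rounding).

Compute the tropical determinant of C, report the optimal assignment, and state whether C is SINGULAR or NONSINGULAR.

σ = (1, 2, 3): 26 + 20 + (-1) = 45
σ = (1, 3, 2): 26 + 29 + (-7) = 48
σ = (2, 1, 3): 4 + 1 + (-1) = 4
σ = (2, 3, 1): 4 + 29 + 22 = 55
σ = (3, 1, 2): 7 + 1 + (-7) = 1
σ = (3, 2, 1): 7 + 20 + 22 = 49
Optimal value attained by: σ = (3, 1, 2).
Answer: det⊕(C) = 1; verdict: NONSINGULAR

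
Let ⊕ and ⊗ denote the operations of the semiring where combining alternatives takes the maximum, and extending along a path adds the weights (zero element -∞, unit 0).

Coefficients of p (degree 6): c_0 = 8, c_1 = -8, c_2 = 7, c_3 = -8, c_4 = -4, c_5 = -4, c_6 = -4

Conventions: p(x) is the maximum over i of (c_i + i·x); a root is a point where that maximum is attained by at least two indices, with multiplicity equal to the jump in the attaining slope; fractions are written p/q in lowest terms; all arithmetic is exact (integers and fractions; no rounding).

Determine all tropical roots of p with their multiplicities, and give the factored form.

hull edge (i=0, c=8) to (i=2, c=7): slope -1/2, span 2
hull edge (i=2, c=7) to (i=6, c=-4): slope -11/4, span 4
Factored form: p(x) = -4 ⊗ (x ⊕ 1/2) ⊗ (x ⊕ 1/2) ⊗ (x ⊕ 11/4) ⊗ (x ⊕ 11/4) ⊗ (x ⊕ 11/4) ⊗ (x ⊕ 11/4)
Answer: roots = 1/2 (mult 2), 11/4 (mult 4)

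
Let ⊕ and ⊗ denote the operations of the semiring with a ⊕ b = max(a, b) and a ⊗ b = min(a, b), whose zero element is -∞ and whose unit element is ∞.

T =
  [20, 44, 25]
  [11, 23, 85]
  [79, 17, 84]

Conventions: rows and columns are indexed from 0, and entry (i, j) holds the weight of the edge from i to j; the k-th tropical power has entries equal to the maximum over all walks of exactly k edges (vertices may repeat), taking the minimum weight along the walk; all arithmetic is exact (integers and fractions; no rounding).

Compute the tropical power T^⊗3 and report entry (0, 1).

T^⊗2:
  [25, 23, 44]
  [79, 23, 84]
  [79, 44, 84]
T^⊗3:
  [44, 25, 44]
  [79, 44, 84]
  [79, 44, 84]
Key observation: the optimum is the walk 0->2->0->1, with weight 25 min 79 min 44 = 25.
Optimal value attained by: walk 0->2->0->1.
Answer: (T^⊗3)[0][1] = 25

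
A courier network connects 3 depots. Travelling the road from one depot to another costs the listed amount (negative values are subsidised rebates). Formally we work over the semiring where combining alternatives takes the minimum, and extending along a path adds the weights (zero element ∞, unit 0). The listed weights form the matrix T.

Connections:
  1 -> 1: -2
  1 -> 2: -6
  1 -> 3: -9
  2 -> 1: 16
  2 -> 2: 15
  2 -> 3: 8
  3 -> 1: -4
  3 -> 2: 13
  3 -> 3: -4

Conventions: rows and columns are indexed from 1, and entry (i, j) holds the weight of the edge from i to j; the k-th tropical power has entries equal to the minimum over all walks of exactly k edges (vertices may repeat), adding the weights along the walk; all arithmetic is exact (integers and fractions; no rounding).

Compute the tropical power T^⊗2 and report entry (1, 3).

T^⊗2:
  [-13, -8, -13]
  [4, 10, 4]
  [-8, -10, -13]
Key observation: the optimum is the walk 1->3->3, with weight (-9) + (-4) = -13.
Optimal value attained by: walk 1->3->3.
Answer: (T^⊗2)[1][3] = -13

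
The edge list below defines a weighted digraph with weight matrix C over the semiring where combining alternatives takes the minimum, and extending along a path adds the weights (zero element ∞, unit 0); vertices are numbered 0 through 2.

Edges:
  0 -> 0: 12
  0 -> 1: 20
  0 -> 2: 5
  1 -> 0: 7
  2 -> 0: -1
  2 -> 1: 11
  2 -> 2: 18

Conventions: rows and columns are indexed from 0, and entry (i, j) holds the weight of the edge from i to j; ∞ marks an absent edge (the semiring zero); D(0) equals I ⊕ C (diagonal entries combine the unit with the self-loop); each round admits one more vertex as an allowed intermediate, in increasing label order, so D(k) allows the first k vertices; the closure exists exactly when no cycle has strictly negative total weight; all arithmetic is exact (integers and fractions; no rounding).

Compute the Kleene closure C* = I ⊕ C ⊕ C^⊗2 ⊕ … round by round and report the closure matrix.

D(0):
  [0, 20, 5]
  [7, 0, ∞]
  [-1, 11, 0]
D(1):
  [0, 20, 5]
  [7, 0, 12]
  [-1, 11, 0]
D(2):
  [0, 20, 5]
  [7, 0, 12]
  [-1, 11, 0]
D(3):
  [0, 16, 5]
  [7, 0, 12]
  [-1, 11, 0]
Answer: C* = [[0, 16, 5], [7, 0, 12], [-1, 11, 0]]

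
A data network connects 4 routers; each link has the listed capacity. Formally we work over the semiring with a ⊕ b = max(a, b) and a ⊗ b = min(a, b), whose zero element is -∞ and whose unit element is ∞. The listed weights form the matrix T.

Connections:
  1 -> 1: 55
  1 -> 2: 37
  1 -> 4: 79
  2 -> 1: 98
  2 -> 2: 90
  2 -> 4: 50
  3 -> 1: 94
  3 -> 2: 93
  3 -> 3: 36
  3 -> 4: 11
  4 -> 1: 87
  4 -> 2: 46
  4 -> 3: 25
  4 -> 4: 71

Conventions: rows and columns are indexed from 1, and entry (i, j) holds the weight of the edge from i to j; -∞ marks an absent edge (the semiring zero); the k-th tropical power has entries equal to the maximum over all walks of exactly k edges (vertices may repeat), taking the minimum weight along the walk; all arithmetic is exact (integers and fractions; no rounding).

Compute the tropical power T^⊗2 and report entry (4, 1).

T^⊗2:
  [79, 46, 25, 71]
  [90, 90, 25, 79]
  [93, 90, 36, 79]
  [71, 46, 25, 79]
Key observation: the optimum is the walk 4->4->1, with weight 71 min 87 = 71.
Optimal value attained by: walk 4->4->1.
Answer: (T^⊗2)[4][1] = 71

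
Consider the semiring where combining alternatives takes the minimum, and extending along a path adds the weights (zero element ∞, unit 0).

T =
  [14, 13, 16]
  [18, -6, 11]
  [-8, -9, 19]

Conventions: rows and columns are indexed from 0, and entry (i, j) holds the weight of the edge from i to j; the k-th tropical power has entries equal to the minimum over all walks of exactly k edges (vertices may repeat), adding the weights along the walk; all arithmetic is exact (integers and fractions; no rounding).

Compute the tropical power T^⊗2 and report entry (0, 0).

T^⊗2:
  [8, 7, 24]
  [3, -12, 5]
  [6, -15, 2]
Key observation: the optimum is the walk 0->2->0, with weight 16 + (-8) = 8.
Optimal value attained by: walk 0->2->0.
Answer: (T^⊗2)[0][0] = 8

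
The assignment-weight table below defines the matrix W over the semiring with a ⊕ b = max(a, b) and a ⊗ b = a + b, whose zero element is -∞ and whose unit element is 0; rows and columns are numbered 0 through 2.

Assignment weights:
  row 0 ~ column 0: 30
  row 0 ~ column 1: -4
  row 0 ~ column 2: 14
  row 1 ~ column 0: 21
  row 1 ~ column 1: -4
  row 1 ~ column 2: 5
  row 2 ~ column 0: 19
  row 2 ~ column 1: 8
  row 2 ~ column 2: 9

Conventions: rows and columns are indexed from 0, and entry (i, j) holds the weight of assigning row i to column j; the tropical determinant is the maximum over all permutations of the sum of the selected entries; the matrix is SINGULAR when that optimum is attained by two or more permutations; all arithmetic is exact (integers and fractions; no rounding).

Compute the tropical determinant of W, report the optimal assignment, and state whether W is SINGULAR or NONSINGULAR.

σ = (0, 1, 2): 30 + (-4) + 9 = 35
σ = (0, 2, 1): 30 + 5 + 8 = 43
σ = (1, 0, 2): (-4) + 21 + 9 = 26
σ = (1, 2, 0): (-4) + 5 + 19 = 20
σ = (2, 0, 1): 14 + 21 + 8 = 43
σ = (2, 1, 0): 14 + (-4) + 19 = 29
Optimal value attained by: σ = (0, 2, 1).
Answer: det⊕(W) = 43; verdict: SINGULAR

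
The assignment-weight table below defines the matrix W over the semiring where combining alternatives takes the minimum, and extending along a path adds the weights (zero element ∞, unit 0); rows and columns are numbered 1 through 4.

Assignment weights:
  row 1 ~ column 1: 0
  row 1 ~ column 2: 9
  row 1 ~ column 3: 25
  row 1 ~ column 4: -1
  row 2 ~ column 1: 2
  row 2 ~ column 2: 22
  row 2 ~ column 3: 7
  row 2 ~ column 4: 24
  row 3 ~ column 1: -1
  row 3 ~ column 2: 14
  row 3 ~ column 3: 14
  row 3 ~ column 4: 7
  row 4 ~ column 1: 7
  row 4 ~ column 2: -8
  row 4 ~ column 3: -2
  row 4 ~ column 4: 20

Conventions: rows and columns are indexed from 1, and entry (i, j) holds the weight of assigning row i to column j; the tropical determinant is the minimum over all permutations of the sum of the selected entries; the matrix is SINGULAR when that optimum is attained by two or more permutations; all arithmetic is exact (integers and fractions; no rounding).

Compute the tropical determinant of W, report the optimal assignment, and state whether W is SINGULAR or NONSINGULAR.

σ = (1, 2, 3, 4): 0 + 22 + 14 + 20 = 56
σ = (1, 2, 4, 3): 0 + 22 + 7 + (-2) = 27
σ = (1, 3, 2, 4): 0 + 7 + 14 + 20 = 41
σ = (1, 3, 4, 2): 0 + 7 + 7 + (-8) = 6
σ = (1, 4, 2, 3): 0 + 24 + 14 + (-2) = 36
σ = (1, 4, 3, 2): 0 + 24 + 14 + (-8) = 30
σ = (2, 1, 3, 4): 9 + 2 + 14 + 20 = 45
σ = (2, 1, 4, 3): 9 + 2 + 7 + (-2) = 16
σ = (2, 3, 1, 4): 9 + 7 + (-1) + 20 = 35
σ = (2, 3, 4, 1): 9 + 7 + 7 + 7 = 30
σ = (2, 4, 1, 3): 9 + 24 + (-1) + (-2) = 30
σ = (2, 4, 3, 1): 9 + 24 + 14 + 7 = 54
σ = (3, 1, 2, 4): 25 + 2 + 14 + 20 = 61
σ = (3, 1, 4, 2): 25 + 2 + 7 + (-8) = 26
σ = (3, 2, 1, 4): 25 + 22 + (-1) + 20 = 66
σ = (3, 2, 4, 1): 25 + 22 + 7 + 7 = 61
σ = (3, 4, 1, 2): 25 + 24 + (-1) + (-8) = 40
σ = (3, 4, 2, 1): 25 + 24 + 14 + 7 = 70
σ = (4, 1, 2, 3): (-1) + 2 + 14 + (-2) = 13
σ = (4, 1, 3, 2): (-1) + 2 + 14 + (-8) = 7
σ = (4, 2, 1, 3): (-1) + 22 + (-1) + (-2) = 18
σ = (4, 2, 3, 1): (-1) + 22 + 14 + 7 = 42
σ = (4, 3, 1, 2): (-1) + 7 + (-1) + (-8) = -3
σ = (4, 3, 2, 1): (-1) + 7 + 14 + 7 = 27
Optimal value attained by: σ = (4, 3, 1, 2).
Answer: det⊕(W) = -3; verdict: NONSINGULAR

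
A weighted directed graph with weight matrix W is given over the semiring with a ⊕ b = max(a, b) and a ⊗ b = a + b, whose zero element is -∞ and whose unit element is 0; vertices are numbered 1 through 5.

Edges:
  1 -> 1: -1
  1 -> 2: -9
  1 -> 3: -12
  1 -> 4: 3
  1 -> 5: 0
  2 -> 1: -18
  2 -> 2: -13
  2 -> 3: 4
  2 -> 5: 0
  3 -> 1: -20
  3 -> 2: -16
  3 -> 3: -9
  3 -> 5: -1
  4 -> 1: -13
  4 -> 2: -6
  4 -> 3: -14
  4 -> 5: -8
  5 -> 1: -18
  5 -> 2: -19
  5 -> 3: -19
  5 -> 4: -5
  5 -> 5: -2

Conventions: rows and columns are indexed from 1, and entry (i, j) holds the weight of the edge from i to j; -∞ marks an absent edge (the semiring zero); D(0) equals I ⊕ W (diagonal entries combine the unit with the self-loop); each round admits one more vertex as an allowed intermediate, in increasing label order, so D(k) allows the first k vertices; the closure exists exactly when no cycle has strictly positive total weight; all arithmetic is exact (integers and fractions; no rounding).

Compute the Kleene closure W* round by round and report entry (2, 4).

D(0):
  [0, -9, -12, 3, 0]
  [-18, 0, 4, -∞, 0]
  [-20, -16, 0, -∞, -1]
  [-13, -6, -14, 0, -8]
  [-18, -19, -19, -5, 0]
D(1):
  [0, -9, -12, 3, 0]
  [-18, 0, 4, -15, 0]
  [-20, -16, 0, -17, -1]
  [-13, -6, -14, 0, -8]
  [-18, -19, -19, -5, 0]
D(2):
  [0, -9, -5, 3, 0]
  [-18, 0, 4, -15, 0]
  [-20, -16, 0, -17, -1]
  [-13, -6, -2, 0, -6]
  [-18, -19, -15, -5, 0]
D(3):
  [0, -9, -5, 3, 0]
  [-16, 0, 4, -13, 3]
  [-20, -16, 0, -17, -1]
  [-13, -6, -2, 0, -3]
  [-18, -19, -15, -5, 0]
D(4):
  [0, -3, 1, 3, 0]
  [-16, 0, 4, -13, 3]
  [-20, -16, 0, -17, -1]
  [-13, -6, -2, 0, -3]
  [-18, -11, -7, -5, 0]
D(5):
  [0, -3, 1, 3, 0]
  [-15, 0, 4, -2, 3]
  [-19, -12, 0, -6, -1]
  [-13, -6, -2, 0, -3]
  [-18, -11, -7, -5, 0]
Answer: W*[2][4] = -2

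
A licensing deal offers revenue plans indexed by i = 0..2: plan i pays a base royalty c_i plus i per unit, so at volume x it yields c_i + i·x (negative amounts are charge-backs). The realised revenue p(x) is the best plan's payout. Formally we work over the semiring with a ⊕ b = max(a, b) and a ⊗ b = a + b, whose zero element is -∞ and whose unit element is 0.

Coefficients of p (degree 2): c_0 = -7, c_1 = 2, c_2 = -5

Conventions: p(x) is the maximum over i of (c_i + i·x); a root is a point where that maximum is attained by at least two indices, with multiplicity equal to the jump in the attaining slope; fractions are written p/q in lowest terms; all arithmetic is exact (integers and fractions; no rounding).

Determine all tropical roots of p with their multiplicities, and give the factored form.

hull edge (i=0, c=-7) to (i=1, c=2): slope 9, span 1
hull edge (i=1, c=2) to (i=2, c=-5): slope -7, span 1
Factored form: p(x) = -5 ⊗ (x ⊕ (-9)) ⊗ (x ⊕ 7)
Answer: roots = -9 (mult 1), 7 (mult 1)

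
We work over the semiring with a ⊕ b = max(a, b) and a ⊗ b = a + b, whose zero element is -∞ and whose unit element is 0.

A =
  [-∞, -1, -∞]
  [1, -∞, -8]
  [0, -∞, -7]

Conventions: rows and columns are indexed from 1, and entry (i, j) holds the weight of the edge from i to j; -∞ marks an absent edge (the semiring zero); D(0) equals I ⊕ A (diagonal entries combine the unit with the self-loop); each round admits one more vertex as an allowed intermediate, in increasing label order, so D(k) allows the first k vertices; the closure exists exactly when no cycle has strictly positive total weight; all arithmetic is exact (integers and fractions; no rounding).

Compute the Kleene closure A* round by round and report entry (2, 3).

D(0):
  [0, -1, -∞]
  [1, 0, -8]
  [0, -∞, 0]
D(1):
  [0, -1, -∞]
  [1, 0, -8]
  [0, -1, 0]
D(2):
  [0, -1, -9]
  [1, 0, -8]
  [0, -1, 0]
D(3):
  [0, -1, -9]
  [1, 0, -8]
  [0, -1, 0]
Answer: A*[2][3] = -8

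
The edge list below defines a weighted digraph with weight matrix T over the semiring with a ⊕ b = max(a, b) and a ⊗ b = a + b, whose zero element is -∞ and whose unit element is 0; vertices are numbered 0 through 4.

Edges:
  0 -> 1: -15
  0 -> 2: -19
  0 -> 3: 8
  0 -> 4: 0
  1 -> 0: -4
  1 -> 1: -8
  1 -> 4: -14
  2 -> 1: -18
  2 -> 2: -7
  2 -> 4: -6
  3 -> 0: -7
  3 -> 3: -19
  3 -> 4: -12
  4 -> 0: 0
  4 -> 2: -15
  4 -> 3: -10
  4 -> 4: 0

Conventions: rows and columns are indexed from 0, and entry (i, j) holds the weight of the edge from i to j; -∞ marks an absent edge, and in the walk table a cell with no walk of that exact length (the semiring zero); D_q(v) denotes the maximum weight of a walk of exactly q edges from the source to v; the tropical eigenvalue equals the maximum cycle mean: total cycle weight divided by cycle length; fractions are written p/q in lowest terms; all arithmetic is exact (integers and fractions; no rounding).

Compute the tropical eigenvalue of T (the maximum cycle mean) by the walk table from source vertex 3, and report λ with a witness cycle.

q=0: [-∞, -∞, -∞, 0, -∞]
q=1: [-7, -∞, -∞, -19, -12]
q=2: [-12, -22, -26, 1, -7]
q=3: [-6, -27, -22, -4, -7]
q=4: [-7, -21, -22, 2, -6]
q=5: [-5, -22, -21, 1, -6]
Optimal cycle mean attained by: cycle 0->3->0, total 8 + (-7), length 2.
Answer: λ = 1/2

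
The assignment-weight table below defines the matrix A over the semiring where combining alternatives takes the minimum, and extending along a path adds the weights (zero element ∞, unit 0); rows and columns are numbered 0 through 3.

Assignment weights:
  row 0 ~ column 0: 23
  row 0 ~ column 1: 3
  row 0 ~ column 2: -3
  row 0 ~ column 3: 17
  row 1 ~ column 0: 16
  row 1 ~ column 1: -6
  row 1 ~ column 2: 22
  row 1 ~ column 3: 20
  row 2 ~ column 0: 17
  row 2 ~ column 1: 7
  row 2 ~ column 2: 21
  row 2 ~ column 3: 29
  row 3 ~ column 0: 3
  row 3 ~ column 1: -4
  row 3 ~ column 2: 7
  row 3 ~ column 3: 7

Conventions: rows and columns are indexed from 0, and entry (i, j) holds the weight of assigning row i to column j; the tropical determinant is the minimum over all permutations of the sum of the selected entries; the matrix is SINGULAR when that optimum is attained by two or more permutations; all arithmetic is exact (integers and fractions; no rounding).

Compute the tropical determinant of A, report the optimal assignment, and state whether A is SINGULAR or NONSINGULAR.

σ = (0, 1, 2, 3): 23 + (-6) + 21 + 7 = 45
σ = (0, 1, 3, 2): 23 + (-6) + 29 + 7 = 53
σ = (0, 2, 1, 3): 23 + 22 + 7 + 7 = 59
σ = (0, 2, 3, 1): 23 + 22 + 29 + (-4) = 70
σ = (0, 3, 1, 2): 23 + 20 + 7 + 7 = 57
σ = (0, 3, 2, 1): 23 + 20 + 21 + (-4) = 60
σ = (1, 0, 2, 3): 3 + 16 + 21 + 7 = 47
σ = (1, 0, 3, 2): 3 + 16 + 29 + 7 = 55
σ = (1, 2, 0, 3): 3 + 22 + 17 + 7 = 49
σ = (1, 2, 3, 0): 3 + 22 + 29 + 3 = 57
σ = (1, 3, 0, 2): 3 + 20 + 17 + 7 = 47
σ = (1, 3, 2, 0): 3 + 20 + 21 + 3 = 47
σ = (2, 0, 1, 3): (-3) + 16 + 7 + 7 = 27
σ = (2, 0, 3, 1): (-3) + 16 + 29 + (-4) = 38
σ = (2, 1, 0, 3): (-3) + (-6) + 17 + 7 = 15
σ = (2, 1, 3, 0): (-3) + (-6) + 29 + 3 = 23
σ = (2, 3, 0, 1): (-3) + 20 + 17 + (-4) = 30
σ = (2, 3, 1, 0): (-3) + 20 + 7 + 3 = 27
σ = (3, 0, 1, 2): 17 + 16 + 7 + 7 = 47
σ = (3, 0, 2, 1): 17 + 16 + 21 + (-4) = 50
σ = (3, 1, 0, 2): 17 + (-6) + 17 + 7 = 35
σ = (3, 1, 2, 0): 17 + (-6) + 21 + 3 = 35
σ = (3, 2, 0, 1): 17 + 22 + 17 + (-4) = 52
σ = (3, 2, 1, 0): 17 + 22 + 7 + 3 = 49
Optimal value attained by: σ = (2, 1, 0, 3).
Answer: det⊕(A) = 15; verdict: NONSINGULAR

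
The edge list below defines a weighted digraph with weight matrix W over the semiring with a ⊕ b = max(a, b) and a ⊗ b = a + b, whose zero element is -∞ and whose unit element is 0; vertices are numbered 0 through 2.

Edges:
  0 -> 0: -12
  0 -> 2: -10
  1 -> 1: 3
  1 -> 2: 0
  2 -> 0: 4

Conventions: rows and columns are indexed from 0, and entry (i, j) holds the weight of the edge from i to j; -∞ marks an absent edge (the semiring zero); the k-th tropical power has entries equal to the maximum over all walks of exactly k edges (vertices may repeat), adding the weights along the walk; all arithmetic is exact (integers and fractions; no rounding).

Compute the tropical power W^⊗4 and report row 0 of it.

W^⊗2:
  [-6, -∞, -22]
  [4, 6, 3]
  [-8, -∞, -6]
W^⊗3:
  [-18, -∞, -16]
  [7, 9, 6]
  [-2, -∞, -18]
W^⊗4:
  [-12, -∞, -28]
  [10, 12, 9]
  [-14, -∞, -12]
Answer: row 0 of W^⊗4 = [-12, -∞, -28]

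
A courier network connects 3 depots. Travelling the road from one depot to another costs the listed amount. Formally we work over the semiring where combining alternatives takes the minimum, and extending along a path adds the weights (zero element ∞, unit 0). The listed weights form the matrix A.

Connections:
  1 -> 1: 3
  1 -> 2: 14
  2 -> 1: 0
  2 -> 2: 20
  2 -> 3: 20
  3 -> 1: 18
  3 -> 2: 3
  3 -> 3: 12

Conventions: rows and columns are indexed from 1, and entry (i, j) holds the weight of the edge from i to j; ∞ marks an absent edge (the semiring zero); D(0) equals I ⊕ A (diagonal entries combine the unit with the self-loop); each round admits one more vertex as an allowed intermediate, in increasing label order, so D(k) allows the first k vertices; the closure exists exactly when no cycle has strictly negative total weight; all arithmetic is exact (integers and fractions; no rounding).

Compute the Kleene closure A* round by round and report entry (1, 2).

D(0):
  [0, 14, ∞]
  [0, 0, 20]
  [18, 3, 0]
D(1):
  [0, 14, ∞]
  [0, 0, 20]
  [18, 3, 0]
D(2):
  [0, 14, 34]
  [0, 0, 20]
  [3, 3, 0]
D(3):
  [0, 14, 34]
  [0, 0, 20]
  [3, 3, 0]
Answer: A*[1][2] = 14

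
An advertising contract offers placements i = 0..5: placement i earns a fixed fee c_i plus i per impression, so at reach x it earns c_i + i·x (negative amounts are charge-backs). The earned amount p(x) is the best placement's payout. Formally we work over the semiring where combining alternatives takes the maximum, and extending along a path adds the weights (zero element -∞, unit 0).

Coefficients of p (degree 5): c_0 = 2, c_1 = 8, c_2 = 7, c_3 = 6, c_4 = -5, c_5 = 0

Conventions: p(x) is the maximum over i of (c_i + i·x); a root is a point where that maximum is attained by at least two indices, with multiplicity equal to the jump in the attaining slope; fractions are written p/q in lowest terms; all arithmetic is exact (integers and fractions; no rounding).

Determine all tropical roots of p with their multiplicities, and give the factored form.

hull edge (i=0, c=2) to (i=1, c=8): slope 6, span 1
hull edge (i=1, c=8) to (i=3, c=6): slope -1, span 2
hull edge (i=3, c=6) to (i=5, c=0): slope -3, span 2
Factored form: p(x) = 0 ⊗ (x ⊕ (-6)) ⊗ (x ⊕ 1) ⊗ (x ⊕ 1) ⊗ (x ⊕ 3) ⊗ (x ⊕ 3)
Answer: roots = -6 (mult 1), 1 (mult 2), 3 (mult 2)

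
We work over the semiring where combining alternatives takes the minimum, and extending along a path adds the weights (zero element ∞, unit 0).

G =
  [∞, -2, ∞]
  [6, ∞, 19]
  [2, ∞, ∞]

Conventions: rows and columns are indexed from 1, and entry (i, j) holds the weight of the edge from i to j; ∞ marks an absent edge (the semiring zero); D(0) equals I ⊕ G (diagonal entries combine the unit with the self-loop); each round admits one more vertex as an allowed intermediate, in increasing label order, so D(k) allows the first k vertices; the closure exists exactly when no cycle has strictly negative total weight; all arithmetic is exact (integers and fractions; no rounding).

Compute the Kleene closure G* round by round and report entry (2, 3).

D(0):
  [0, -2, ∞]
  [6, 0, 19]
  [2, ∞, 0]
D(1):
  [0, -2, ∞]
  [6, 0, 19]
  [2, 0, 0]
D(2):
  [0, -2, 17]
  [6, 0, 19]
  [2, 0, 0]
D(3):
  [0, -2, 17]
  [6, 0, 19]
  [2, 0, 0]
Answer: G*[2][3] = 19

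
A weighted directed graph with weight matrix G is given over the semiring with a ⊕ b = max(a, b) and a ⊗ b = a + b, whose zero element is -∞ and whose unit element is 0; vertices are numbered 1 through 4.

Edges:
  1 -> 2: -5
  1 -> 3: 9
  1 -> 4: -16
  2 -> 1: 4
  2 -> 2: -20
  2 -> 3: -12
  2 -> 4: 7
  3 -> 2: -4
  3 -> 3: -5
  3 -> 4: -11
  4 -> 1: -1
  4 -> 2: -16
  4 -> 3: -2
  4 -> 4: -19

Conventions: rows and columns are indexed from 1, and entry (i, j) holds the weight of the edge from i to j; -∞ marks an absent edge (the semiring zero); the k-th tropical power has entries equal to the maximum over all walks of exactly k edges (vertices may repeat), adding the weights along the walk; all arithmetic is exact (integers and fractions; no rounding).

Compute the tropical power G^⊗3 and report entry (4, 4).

G^⊗2:
  [-1, 5, 4, 2]
  [6, -1, 13, -12]
  [0, -9, -10, 3]
  [-12, -6, 8, -9]
G^⊗3:
  [9, 0, 8, 12]
  [3, 9, 15, 6]
  [2, -5, 9, -2]
  [-2, 4, 3, 1]
Key observation: the optimum is the walk 4->1->2->4, with weight (-1) + (-5) + 7 = 1.
Optimal value attained by: walk 4->1->2->4.
Answer: (G^⊗3)[4][4] = 1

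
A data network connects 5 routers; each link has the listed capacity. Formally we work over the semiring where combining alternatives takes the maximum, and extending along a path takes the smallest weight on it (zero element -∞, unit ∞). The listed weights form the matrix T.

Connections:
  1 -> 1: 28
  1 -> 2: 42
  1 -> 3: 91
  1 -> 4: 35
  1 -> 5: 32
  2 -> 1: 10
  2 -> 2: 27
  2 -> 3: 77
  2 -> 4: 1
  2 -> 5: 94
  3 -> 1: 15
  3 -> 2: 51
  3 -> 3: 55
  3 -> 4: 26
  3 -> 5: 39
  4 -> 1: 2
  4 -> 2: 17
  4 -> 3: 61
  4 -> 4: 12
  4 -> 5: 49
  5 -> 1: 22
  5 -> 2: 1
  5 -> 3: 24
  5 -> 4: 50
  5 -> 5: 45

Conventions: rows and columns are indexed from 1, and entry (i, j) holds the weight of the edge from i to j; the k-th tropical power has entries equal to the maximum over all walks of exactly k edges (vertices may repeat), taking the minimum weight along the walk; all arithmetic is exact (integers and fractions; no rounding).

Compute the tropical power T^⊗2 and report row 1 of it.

T^⊗2:
  [28, 51, 55, 32, 42]
  [22, 51, 55, 50, 45]
  [22, 51, 55, 39, 51]
  [22, 51, 55, 49, 45]
  [22, 24, 50, 45, 49]
Answer: row 1 of T^⊗2 = [28, 51, 55, 32, 42]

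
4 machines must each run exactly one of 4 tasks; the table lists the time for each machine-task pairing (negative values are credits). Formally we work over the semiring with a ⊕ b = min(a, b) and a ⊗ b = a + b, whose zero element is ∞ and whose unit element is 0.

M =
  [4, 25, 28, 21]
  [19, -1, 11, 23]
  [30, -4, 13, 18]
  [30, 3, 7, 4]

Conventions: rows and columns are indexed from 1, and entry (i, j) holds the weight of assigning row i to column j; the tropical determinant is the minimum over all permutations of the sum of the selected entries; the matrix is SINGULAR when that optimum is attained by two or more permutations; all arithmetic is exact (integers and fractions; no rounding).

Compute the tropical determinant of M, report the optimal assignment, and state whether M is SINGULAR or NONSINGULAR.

σ = (1, 2, 3, 4): 4 + (-1) + 13 + 4 = 20
σ = (1, 2, 4, 3): 4 + (-1) + 18 + 7 = 28
σ = (1, 3, 2, 4): 4 + 11 + (-4) + 4 = 15
σ = (1, 3, 4, 2): 4 + 11 + 18 + 3 = 36
σ = (1, 4, 2, 3): 4 + 23 + (-4) + 7 = 30
σ = (1, 4, 3, 2): 4 + 23 + 13 + 3 = 43
σ = (2, 1, 3, 4): 25 + 19 + 13 + 4 = 61
σ = (2, 1, 4, 3): 25 + 19 + 18 + 7 = 69
σ = (2, 3, 1, 4): 25 + 11 + 30 + 4 = 70
σ = (2, 3, 4, 1): 25 + 11 + 18 + 30 = 84
σ = (2, 4, 1, 3): 25 + 23 + 30 + 7 = 85
σ = (2, 4, 3, 1): 25 + 23 + 13 + 30 = 91
σ = (3, 1, 2, 4): 28 + 19 + (-4) + 4 = 47
σ = (3, 1, 4, 2): 28 + 19 + 18 + 3 = 68
σ = (3, 2, 1, 4): 28 + (-1) + 30 + 4 = 61
σ = (3, 2, 4, 1): 28 + (-1) + 18 + 30 = 75
σ = (3, 4, 1, 2): 28 + 23 + 30 + 3 = 84
σ = (3, 4, 2, 1): 28 + 23 + (-4) + 30 = 77
σ = (4, 1, 2, 3): 21 + 19 + (-4) + 7 = 43
σ = (4, 1, 3, 2): 21 + 19 + 13 + 3 = 56
σ = (4, 2, 1, 3): 21 + (-1) + 30 + 7 = 57
σ = (4, 2, 3, 1): 21 + (-1) + 13 + 30 = 63
σ = (4, 3, 1, 2): 21 + 11 + 30 + 3 = 65
σ = (4, 3, 2, 1): 21 + 11 + (-4) + 30 = 58
Optimal value attained by: σ = (1, 3, 2, 4).
Answer: det⊕(M) = 15; verdict: NONSINGULAR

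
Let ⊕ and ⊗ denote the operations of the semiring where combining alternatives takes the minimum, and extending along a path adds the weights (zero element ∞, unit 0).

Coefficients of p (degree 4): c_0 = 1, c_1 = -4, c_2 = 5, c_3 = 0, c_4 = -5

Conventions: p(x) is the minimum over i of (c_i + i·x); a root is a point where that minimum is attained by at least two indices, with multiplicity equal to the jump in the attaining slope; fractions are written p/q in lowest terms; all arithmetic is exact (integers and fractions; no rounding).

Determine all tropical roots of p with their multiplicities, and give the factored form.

hull edge (i=0, c=1) to (i=1, c=-4): slope -5, span 1
hull edge (i=1, c=-4) to (i=4, c=-5): slope -1/3, span 3
Factored form: p(x) = -5 ⊗ (x ⊕ 1/3) ⊗ (x ⊕ 1/3) ⊗ (x ⊕ 1/3) ⊗ (x ⊕ 5)
Answer: roots = 1/3 (mult 3), 5 (mult 1)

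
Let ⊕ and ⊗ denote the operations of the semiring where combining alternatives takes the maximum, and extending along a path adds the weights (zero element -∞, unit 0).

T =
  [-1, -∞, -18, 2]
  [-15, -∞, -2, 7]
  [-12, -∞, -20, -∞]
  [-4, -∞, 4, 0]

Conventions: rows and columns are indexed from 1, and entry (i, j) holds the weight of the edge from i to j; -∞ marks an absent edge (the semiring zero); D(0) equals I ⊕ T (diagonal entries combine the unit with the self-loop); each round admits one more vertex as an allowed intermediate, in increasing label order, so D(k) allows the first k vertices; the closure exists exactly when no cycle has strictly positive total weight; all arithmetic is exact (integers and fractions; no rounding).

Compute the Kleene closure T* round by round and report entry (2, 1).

D(0):
  [0, -∞, -18, 2]
  [-15, 0, -2, 7]
  [-12, -∞, 0, -∞]
  [-4, -∞, 4, 0]
D(1):
  [0, -∞, -18, 2]
  [-15, 0, -2, 7]
  [-12, -∞, 0, -10]
  [-4, -∞, 4, 0]
D(2):
  [0, -∞, -18, 2]
  [-15, 0, -2, 7]
  [-12, -∞, 0, -10]
  [-4, -∞, 4, 0]
D(3):
  [0, -∞, -18, 2]
  [-14, 0, -2, 7]
  [-12, -∞, 0, -10]
  [-4, -∞, 4, 0]
D(4):
  [0, -∞, 6, 2]
  [3, 0, 11, 7]
  [-12, -∞, 0, -10]
  [-4, -∞, 4, 0]
Answer: T*[2][1] = 3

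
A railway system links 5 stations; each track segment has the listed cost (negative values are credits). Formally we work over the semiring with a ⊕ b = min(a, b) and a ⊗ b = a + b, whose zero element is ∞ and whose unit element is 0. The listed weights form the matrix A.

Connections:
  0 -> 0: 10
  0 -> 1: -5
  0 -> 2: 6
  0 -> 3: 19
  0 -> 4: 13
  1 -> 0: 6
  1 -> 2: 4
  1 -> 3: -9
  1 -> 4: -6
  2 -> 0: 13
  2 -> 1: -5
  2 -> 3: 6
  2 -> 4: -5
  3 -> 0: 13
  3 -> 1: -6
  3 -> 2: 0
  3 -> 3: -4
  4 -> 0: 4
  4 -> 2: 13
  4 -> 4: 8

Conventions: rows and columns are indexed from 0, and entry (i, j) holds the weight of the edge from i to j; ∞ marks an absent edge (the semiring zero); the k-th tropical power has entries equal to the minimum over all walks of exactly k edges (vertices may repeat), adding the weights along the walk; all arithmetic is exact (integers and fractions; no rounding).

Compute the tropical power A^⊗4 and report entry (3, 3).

A^⊗2:
  [1, 1, -1, -14, -11]
  [-2, -15, -9, -13, -1]
  [-1, 0, -1, -14, -11]
  [0, -10, -4, -15, -12]
  [12, -1, 10, 19, 8]
A^⊗3:
  [-7, -20, -14, -18, -6]
  [-9, -19, -13, -24, -21]
  [-7, -20, -14, -18, -6]
  [-8, -21, -15, -19, -16]
  [5, 5, 3, -10, -7]
A^⊗4:
  [-14, -24, -18, -29, -26]
  [-17, -30, -24, -28, -25]
  [-14, -24, -18, -29, -26]
  [-15, -25, -19, -30, -27]
  [-3, -16, -10, -14, -2]
Key observation: the optimum is the walk 3->1->3->1->3, with weight (-6) + (-9) + (-6) + (-9) = -30.
Optimal value attained by: walk 3->1->3->1->3.
Answer: (A^⊗4)[3][3] = -30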